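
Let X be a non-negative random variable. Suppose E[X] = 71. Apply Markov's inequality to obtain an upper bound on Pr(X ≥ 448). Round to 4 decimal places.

Markov's inequality: for a non-negative random variable, Pr(X ≥ a) ≤ E[X]/a.
Here E[X] = 71 and a = 448, so the bound is 71/448 = 0.1585.

0.1585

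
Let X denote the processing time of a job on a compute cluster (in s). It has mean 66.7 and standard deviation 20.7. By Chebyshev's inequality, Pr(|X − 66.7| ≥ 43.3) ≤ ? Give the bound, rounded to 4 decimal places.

0.2285

Chebyshev: Pr(|X − μ| ≥ t) ≤ Var(X)/t².
Var(X) = σ² = 20.7² = 428.49.
Bound = 428.49 / 1874.89 = 0.2285.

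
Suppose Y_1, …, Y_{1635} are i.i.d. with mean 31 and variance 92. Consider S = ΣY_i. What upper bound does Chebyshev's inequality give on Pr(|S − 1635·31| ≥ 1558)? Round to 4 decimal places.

Var(S) = n·Var(Y_i) = 1635·92 = 150420.
Chebyshev: Pr(|S − 1635·31| ≥ 1558) ≤ Var(S)/1558² = 150420/2427364 = 0.0620.

0.0620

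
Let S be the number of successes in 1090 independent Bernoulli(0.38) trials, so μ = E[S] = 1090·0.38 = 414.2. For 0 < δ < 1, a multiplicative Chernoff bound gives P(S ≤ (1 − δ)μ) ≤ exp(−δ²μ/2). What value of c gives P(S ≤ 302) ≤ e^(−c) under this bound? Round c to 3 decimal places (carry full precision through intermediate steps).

15.197

Write 302 = (1 − δ)μ, so δ = 1 − 302/414.2 = 0.2708836…
Then the exponent is δ²μ/2 = (μ − 302)²/(2μ) = 15.196572.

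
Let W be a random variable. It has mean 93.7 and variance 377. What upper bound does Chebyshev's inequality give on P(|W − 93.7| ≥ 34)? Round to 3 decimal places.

0.326

Chebyshev: P(|W − μ| ≥ t) ≤ Var(W)/t².
Bound = 377 / 1156 = 0.3261.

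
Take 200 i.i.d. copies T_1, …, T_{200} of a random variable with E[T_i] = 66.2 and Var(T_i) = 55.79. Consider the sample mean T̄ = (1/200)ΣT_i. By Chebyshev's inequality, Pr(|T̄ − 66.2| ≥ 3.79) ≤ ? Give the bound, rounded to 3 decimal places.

0.019

Var(T̄) = Var(T_i)/n = 55.79/200 = 0.27895.
Chebyshev: Pr(|T̄ − 66.2| ≥ 3.79) ≤ Var(T̄)/(3.79)² = 55.79/(200·3.79²) = 0.0194.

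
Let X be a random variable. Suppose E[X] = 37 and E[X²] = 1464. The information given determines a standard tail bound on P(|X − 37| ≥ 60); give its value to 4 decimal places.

0.0264

The first two moments determine the variance, so Chebyshev's inequality is the sharpest standard bound available.
Var(X) = E[X²] − (E[X])² = 1464 − 1369 = 95.
Chebyshev's inequality: P(|X − μ| ≥ t) ≤ Var(X)/t² = 95/3600 = 0.0264.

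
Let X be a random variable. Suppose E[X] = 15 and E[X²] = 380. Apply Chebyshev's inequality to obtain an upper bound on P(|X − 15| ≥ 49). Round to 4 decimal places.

0.0646

Var(X) = E[X²] − (E[X])² = 380 − 225 = 155.
Chebyshev's inequality: P(|X − μ| ≥ t) ≤ Var(X)/t² = 155/2401 = 0.0646.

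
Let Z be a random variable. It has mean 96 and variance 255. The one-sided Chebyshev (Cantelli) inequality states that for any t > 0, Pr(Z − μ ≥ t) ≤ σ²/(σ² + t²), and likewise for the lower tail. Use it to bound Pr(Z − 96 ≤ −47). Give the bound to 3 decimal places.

Here σ² = 255 and t = 47, so σ² + t² = 2464.
Cantelli's bound: 255/2464 = 0.1035.

0.103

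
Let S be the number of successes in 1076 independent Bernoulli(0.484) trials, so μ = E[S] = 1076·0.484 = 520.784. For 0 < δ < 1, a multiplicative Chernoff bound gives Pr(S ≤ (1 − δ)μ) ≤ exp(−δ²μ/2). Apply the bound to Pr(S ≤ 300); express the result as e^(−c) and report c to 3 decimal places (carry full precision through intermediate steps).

Write 300 = (1 − δ)μ, so δ = 1 − 300/520.784 = 0.4239454…
Then the exponent is δ²μ/2 = (μ − 300)²/(2μ) = 46.800185.

46.800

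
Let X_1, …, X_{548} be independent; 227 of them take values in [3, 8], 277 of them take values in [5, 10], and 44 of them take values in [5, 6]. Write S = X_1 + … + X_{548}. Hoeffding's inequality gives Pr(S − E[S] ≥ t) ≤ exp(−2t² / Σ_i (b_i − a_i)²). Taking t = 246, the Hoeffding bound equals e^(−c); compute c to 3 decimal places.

Σ(b_i − a_i)² = 227·5² + 277·5² + 44·1² = 12644.
c = 2t² / 12644 = 2·246² / 12644 = 9.5723.

9.572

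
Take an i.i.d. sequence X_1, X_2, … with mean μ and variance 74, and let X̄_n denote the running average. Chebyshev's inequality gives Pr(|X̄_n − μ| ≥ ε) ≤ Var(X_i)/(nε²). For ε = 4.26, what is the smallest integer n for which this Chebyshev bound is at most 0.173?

Require 74/(n·4.26²) ≤ 0.173, i.e. n ≥ 74/(0.173·4.26²) = 23.570.
The smallest integer n is 24.

24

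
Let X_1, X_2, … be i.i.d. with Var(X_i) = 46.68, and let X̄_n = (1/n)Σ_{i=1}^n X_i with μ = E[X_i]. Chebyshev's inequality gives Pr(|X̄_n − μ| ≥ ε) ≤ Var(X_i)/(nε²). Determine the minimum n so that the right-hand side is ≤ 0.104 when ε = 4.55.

22

Require 46.68/(n·4.55²) ≤ 0.104, i.e. n ≥ 46.68/(0.104·4.55²) = 21.681.
The smallest integer n is 22.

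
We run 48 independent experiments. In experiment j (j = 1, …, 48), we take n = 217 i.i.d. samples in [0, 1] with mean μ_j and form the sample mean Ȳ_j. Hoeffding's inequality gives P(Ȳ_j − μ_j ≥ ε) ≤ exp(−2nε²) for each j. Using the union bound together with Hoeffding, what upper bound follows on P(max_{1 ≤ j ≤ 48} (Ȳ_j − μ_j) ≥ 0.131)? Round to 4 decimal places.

0.0280

Per-experiment Hoeffding bound: exp(−2·217·0.131²) = exp(−7.44787) = 0.00058268.
Union bound over 48 events: 48·0.00058268 = 0.02797.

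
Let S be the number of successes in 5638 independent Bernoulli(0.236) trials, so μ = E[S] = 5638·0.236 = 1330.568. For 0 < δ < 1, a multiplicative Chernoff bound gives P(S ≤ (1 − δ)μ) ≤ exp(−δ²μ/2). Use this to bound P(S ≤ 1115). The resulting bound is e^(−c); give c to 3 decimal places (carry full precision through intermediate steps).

Write 1115 = (1 − δ)μ, so δ = 1 − 1115/1330.568 = 0.162012…
Then the exponent is δ²μ/2 = (μ − 1115)²/(2μ) = 17.462303.

17.462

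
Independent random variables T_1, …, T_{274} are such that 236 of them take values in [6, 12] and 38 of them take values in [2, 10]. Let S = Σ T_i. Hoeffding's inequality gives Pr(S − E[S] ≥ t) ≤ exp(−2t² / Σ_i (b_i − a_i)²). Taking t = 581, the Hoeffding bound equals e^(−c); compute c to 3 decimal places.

Σ(b_i − a_i)² = 236·6² + 38·8² = 10928.
c = 2t² / 10928 = 2·581² / 10928 = 61.7791.

61.779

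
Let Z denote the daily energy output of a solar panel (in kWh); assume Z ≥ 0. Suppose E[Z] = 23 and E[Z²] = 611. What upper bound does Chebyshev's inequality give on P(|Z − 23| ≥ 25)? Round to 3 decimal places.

0.131

Var(Z) = E[Z²] − (E[Z])² = 611 − 529 = 82.
Chebyshev's inequality: P(|Z − μ| ≥ t) ≤ Var(Z)/t² = 82/625 = 0.1312.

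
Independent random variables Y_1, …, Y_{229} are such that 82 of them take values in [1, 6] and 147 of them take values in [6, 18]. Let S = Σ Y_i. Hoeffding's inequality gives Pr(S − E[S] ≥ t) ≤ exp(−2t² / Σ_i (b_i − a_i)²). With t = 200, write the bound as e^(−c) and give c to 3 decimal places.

3.446

Σ(b_i − a_i)² = 82·5² + 147·12² = 23218.
c = 2t² / 23218 = 2·200² / 23218 = 3.4456.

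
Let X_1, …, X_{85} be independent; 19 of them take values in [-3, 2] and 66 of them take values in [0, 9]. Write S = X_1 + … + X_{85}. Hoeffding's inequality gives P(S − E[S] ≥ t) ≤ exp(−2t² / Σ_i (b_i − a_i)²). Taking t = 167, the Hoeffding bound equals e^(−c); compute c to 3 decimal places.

9.582

Σ(b_i − a_i)² = 19·5² + 66·9² = 5821.
c = 2t² / 5821 = 2·167² / 5821 = 9.5822.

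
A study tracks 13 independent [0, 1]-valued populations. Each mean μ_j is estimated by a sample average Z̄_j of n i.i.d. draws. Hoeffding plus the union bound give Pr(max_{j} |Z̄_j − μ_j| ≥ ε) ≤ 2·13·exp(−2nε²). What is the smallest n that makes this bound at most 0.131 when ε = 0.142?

132

Need 2·13·exp(−2nε²) ≤ 0.131, i.e. exp(−2nε²) ≤ 0.131/26.
So 2nε² ≥ ln(26/0.131) = 5.290654.
Hence n ≥ 5.290654/(2·0.142²) = 131.191.
The smallest integer n is 132.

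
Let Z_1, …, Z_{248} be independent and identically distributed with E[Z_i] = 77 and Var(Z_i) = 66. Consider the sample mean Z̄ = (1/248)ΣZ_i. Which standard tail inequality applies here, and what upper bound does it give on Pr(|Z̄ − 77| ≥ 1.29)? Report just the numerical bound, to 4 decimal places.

With mean and variance of each term known, Chebyshev's inequality bounds the deviation of the sum (or sample mean).
Var(Z̄) = Var(Z_i)/n = 66/248 = 0.26613.
Chebyshev: Pr(|Z̄ − 77| ≥ 1.29) ≤ Var(Z̄)/(1.29)² = 66/(248·1.29²) = 0.1599.

0.1599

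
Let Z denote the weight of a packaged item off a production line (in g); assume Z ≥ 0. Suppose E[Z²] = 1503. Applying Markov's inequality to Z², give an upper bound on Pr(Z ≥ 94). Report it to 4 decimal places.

Since Z ≥ 0, the event {Z ≥ 94} is the same as {Z² ≥ 8836}.
Markov's inequality applied to Z² gives Pr(Z² ≥ 8836) ≤ E[Z²]/8836 = 1503/8836 = 0.1701.

0.1701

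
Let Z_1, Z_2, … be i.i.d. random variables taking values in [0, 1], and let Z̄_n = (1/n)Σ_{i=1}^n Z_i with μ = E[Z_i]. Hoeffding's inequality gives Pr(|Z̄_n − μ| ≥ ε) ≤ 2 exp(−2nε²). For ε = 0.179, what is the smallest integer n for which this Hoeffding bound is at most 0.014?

78

Require 2·exp(−2nε²) ≤ 0.014, i.e. 2nε² ≥ ln(2/0.014) = 4.961845.
So n ≥ 4.961845 / (2·0.179²) = 77.430.
The smallest integer n is 78.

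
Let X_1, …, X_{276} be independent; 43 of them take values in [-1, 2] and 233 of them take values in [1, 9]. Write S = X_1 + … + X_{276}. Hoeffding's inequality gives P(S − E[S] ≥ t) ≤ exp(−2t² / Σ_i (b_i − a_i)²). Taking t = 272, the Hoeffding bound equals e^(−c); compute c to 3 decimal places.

Σ(b_i − a_i)² = 43·3² + 233·8² = 15299.
c = 2t² / 15299 = 2·272² / 15299 = 9.6717.

9.672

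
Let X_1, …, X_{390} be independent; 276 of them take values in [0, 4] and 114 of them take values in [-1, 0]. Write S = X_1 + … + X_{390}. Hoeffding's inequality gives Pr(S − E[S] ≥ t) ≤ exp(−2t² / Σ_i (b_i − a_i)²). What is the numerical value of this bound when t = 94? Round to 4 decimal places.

0.0202

Σ(b_i − a_i)² = 276·4² + 114·1² = 4530.
Exponent = 2·94² / 4530 = 3.90110.
Bound = exp(−3.90110) = 0.02022.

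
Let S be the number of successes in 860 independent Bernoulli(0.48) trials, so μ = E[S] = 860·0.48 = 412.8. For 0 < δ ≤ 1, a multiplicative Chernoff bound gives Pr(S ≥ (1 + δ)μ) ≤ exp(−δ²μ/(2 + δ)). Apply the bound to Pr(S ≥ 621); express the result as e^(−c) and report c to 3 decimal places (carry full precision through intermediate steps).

Write 621 = (1 + δ)μ, so δ = 621/412.8 − 1 = 0.5043605…
Then the exponent is δ²μ/(2 + δ) = (621 − μ)² / (μ·(2 + δ)) = 41.930006.

41.930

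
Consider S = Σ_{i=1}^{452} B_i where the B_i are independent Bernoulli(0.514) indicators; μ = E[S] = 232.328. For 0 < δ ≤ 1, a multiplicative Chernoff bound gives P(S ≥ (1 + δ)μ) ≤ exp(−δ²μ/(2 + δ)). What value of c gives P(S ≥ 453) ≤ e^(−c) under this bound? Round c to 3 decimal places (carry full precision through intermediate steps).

Write 453 = (1 + δ)μ, so δ = 453/232.328 − 1 = 0.9498296…
Then the exponent is δ²μ/(2 + δ) = (453 − μ)² / (μ·(2 + δ)) = 71.055220.

71.055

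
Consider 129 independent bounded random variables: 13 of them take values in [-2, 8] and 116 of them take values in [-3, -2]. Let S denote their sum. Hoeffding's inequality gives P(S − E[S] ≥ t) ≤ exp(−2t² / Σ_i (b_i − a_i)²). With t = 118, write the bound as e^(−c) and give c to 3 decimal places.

19.667

Σ(b_i − a_i)² = 13·10² + 116·1² = 1416.
c = 2t² / 1416 = 2·118² / 1416 = 19.6667.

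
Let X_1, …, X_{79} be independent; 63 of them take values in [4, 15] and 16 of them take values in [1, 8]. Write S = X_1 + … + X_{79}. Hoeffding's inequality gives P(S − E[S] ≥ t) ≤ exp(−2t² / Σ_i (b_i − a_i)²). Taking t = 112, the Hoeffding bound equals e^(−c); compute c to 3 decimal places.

Σ(b_i − a_i)² = 63·11² + 16·7² = 8407.
c = 2t² / 8407 = 2·112² / 8407 = 2.9842.

2.984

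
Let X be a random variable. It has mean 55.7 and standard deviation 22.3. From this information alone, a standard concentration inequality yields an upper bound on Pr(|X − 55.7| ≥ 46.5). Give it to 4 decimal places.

Mean and variance are known, so Chebyshev's inequality applies.
Chebyshev: Pr(|X − μ| ≥ t) ≤ Var(X)/t².
Var(X) = σ² = 22.3² = 497.29.
Bound = 497.29 / 2162.25 = 0.2300.

0.2300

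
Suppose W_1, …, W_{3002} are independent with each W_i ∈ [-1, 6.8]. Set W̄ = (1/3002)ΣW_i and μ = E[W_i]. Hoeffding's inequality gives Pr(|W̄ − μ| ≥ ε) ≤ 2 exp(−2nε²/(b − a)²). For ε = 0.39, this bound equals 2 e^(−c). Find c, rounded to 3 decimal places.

c = 2nε²/(b − a)² = 2·3002·0.39² / 7.8² = 15.0100.

15.010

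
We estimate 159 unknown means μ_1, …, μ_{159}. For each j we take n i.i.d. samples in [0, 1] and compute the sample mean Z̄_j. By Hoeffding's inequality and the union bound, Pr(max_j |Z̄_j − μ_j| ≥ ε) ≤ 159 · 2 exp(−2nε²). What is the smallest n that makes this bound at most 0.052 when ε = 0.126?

Need 2·159·exp(−2nε²) ≤ 0.052, i.e. exp(−2nε²) ≤ 0.052/318.
So 2nε² ≥ ln(318/0.052) = 8.718563.
Hence n ≥ 8.718563/(2·0.126²) = 274.583.
The smallest integer n is 275.

275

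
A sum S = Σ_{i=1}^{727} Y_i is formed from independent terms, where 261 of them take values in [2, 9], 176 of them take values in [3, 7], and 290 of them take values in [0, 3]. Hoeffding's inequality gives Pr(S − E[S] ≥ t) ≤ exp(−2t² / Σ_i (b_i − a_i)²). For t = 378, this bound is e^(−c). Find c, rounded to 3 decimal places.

Σ(b_i − a_i)² = 261·7² + 176·4² + 290·3² = 18215.
c = 2t² / 18215 = 2·378² / 18215 = 15.6886.

15.689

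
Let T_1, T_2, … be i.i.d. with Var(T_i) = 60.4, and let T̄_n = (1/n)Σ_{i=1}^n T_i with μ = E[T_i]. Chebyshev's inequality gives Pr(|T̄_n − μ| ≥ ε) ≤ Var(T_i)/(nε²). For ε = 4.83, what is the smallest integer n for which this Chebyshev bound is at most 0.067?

Require 60.4/(n·4.83²) ≤ 0.067, i.e. n ≥ 60.4/(0.067·4.83²) = 38.643.
The smallest integer n is 39.

39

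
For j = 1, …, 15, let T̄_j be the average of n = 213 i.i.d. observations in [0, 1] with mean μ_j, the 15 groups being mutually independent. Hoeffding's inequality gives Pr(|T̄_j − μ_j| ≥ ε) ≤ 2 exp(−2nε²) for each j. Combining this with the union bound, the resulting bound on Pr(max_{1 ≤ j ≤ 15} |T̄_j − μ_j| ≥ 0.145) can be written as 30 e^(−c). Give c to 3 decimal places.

8.957

Union bound over the 15 events: Pr(max_{1 ≤ j ≤ 15} |T̄_j − μ_j| ≥ 0.145) ≤ 15·2·exp(−2nε²) = 30 exp(−2·213·0.145²).
So c = 2·213·0.145² = 8.9566.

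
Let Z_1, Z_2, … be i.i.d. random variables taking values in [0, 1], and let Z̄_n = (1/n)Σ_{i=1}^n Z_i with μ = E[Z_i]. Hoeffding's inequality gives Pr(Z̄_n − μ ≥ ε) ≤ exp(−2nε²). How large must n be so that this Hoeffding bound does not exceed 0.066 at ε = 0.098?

Require exp(−2nε²) ≤ 0.066, i.e. 2nε² ≥ ln(1/0.066) = 2.718101.
So n ≥ 2.718101 / (2·0.098²) = 141.509.
The smallest integer n is 142.

142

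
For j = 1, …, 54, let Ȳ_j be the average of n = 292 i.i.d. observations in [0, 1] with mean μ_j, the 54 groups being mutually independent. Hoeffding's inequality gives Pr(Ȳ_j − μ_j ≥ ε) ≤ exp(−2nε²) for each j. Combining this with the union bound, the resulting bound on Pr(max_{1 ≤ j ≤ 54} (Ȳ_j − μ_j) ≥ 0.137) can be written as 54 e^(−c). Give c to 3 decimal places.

Union bound over the 54 events: Pr(max_{1 ≤ j ≤ 54} (Ȳ_j − μ_j) ≥ 0.137) ≤ 54·exp(−2nε²) = 54 exp(−2·292·0.137²).
So c = 2·292·0.137² = 10.9611.

10.961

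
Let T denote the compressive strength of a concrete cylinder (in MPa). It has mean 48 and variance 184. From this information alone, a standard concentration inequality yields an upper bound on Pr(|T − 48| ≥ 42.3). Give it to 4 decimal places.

0.1028

Mean and variance are known, so Chebyshev's inequality applies.
Chebyshev: Pr(|T − μ| ≥ t) ≤ Var(T)/t².
Bound = 184 / 1789.29 = 0.1028.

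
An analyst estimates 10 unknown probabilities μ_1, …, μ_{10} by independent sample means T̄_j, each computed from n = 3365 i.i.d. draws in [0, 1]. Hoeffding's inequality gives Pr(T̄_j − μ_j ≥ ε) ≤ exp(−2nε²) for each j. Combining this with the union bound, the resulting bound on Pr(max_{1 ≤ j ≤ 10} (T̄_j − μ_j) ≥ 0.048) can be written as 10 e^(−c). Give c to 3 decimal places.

15.506

Union bound over the 10 events: Pr(max_{1 ≤ j ≤ 10} (T̄_j − μ_j) ≥ 0.048) ≤ 10·exp(−2nε²) = 10 exp(−2·3365·0.048²).
So c = 2·3365·0.048² = 15.5059.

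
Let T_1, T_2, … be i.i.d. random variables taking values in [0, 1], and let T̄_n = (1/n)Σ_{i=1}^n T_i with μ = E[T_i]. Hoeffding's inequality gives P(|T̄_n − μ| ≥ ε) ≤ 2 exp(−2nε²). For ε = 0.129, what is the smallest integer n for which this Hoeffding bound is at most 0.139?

81

Require 2·exp(−2nε²) ≤ 0.139, i.e. 2nε² ≥ ln(2/0.139) = 2.666429.
So n ≥ 2.666429 / (2·0.129²) = 80.116.
The smallest integer n is 81.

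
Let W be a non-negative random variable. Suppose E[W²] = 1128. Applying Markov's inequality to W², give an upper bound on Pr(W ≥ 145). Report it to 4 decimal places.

Since W ≥ 0, the event {W ≥ 145} is the same as {W² ≥ 21025}.
Markov's inequality applied to W² gives Pr(W² ≥ 21025) ≤ E[W²]/21025 = 1128/21025 = 0.0537.

0.0537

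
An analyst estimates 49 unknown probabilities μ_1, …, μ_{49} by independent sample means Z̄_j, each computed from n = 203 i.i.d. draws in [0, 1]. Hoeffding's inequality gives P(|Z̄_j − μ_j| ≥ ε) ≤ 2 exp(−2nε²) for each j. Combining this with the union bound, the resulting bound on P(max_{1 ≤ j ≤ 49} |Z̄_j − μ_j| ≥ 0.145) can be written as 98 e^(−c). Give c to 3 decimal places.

Union bound over the 49 events: P(max_{1 ≤ j ≤ 49} |Z̄_j − μ_j| ≥ 0.145) ≤ 49·2·exp(−2nε²) = 98 exp(−2·203·0.145²).
So c = 2·203·0.145² = 8.5361.

8.536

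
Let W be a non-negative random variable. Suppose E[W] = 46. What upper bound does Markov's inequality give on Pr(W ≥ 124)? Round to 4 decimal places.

0.3710

Markov's inequality: for a non-negative random variable, Pr(W ≥ a) ≤ E[W]/a.
Here E[W] = 46 and a = 124, so the bound is 46/124 = 0.3710.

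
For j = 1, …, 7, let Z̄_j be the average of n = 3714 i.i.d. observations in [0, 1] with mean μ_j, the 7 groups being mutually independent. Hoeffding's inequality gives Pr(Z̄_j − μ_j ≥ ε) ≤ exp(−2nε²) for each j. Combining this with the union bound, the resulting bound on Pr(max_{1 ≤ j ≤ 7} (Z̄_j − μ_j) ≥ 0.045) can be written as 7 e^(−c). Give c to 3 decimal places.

15.042

Union bound over the 7 events: Pr(max_{1 ≤ j ≤ 7} (Z̄_j − μ_j) ≥ 0.045) ≤ 7·exp(−2nε²) = 7 exp(−2·3714·0.045²).
So c = 2·3714·0.045² = 15.0417.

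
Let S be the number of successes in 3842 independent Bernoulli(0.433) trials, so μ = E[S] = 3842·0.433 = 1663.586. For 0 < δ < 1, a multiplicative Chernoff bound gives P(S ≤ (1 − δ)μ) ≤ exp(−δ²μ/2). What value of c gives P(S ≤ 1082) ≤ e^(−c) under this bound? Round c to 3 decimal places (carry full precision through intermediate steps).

Write 1082 = (1 − δ)μ, so δ = 1 − 1082/1663.586 = 0.3495978…
Then the exponent is δ²μ/2 = (μ − 1082)²/(2μ) = 101.660592.

101.661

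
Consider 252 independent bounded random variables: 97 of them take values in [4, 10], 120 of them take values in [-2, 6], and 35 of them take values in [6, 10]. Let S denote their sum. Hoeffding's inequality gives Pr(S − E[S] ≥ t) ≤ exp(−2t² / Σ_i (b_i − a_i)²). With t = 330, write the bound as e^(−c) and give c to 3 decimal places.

18.565

Σ(b_i − a_i)² = 97·6² + 120·8² + 35·4² = 11732.
c = 2t² / 11732 = 2·330² / 11732 = 18.5646.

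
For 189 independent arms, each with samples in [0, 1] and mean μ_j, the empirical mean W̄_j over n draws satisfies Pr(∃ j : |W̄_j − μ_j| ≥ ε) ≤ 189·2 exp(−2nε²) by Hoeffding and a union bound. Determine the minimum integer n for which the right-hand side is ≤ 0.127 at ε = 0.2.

100

Need 2·189·exp(−2nε²) ≤ 0.127, i.e. exp(−2nε²) ≤ 0.127/378.
So 2nε² ≥ ln(378/0.127) = 7.998462.
Hence n ≥ 7.998462/(2·0.2²) = 99.981.
The smallest integer n is 100.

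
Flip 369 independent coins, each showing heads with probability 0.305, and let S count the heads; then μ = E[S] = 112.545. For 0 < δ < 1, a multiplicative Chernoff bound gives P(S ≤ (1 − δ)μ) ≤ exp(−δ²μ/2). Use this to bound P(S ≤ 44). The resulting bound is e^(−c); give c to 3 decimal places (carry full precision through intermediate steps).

Write 44 = (1 − δ)μ, so δ = 1 − 44/112.545 = 0.6090453…
Then the exponent is δ²μ/2 = (μ − 44)²/(2μ) = 20.873504.

20.874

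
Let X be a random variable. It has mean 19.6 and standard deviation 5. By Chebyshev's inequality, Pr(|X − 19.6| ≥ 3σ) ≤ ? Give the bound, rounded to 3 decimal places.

0.111

Chebyshev: Pr(|X − μ| ≥ t) ≤ Var(X)/t².
Var(X) = σ² = 5² = 25.
t = 3·5 = 15.
Bound = 25 / 225 = 0.1111.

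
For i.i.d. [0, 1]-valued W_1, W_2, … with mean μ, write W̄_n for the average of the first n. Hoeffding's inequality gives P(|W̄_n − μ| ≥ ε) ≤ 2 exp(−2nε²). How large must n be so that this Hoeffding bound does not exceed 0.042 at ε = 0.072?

Require 2·exp(−2nε²) ≤ 0.042, i.e. 2nε² ≥ ln(2/0.042) = 3.863233.
So n ≥ 3.863233 / (2·0.072²) = 372.611.
The smallest integer n is 373.

373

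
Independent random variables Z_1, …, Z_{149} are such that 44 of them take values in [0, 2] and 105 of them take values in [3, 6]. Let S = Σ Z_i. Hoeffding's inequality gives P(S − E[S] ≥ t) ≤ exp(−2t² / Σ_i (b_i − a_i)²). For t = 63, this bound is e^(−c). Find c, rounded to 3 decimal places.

7.081

Σ(b_i − a_i)² = 44·2² + 105·3² = 1121.
c = 2t² / 1121 = 2·63² / 1121 = 7.0812.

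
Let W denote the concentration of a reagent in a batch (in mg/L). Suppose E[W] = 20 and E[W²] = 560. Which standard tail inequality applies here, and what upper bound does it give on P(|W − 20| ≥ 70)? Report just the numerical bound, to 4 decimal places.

0.0327

The first two moments determine the variance, so Chebyshev's inequality is the sharpest standard bound available.
Var(W) = E[W²] − (E[W])² = 560 − 400 = 160.
Chebyshev's inequality: P(|W − μ| ≥ t) ≤ Var(W)/t² = 160/4900 = 0.0327.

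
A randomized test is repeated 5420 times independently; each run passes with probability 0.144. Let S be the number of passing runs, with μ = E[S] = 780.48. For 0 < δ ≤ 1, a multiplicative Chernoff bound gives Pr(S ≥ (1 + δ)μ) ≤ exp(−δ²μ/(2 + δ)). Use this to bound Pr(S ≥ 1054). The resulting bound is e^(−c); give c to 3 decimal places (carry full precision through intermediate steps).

Write 1054 = (1 + δ)μ, so δ = 1054/780.48 − 1 = 0.350451…
Then the exponent is δ²μ/(2 + δ) = (1054 − μ)² / (μ·(2 + δ)) = 40.781688.

40.782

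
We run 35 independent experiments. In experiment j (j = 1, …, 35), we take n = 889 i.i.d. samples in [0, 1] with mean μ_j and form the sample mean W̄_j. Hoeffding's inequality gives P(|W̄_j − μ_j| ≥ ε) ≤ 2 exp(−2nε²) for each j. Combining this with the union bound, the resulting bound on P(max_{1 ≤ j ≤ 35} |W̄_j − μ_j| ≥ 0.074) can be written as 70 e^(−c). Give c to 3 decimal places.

Union bound over the 35 events: P(max_{1 ≤ j ≤ 35} |W̄_j − μ_j| ≥ 0.074) ≤ 35·2·exp(−2nε²) = 70 exp(−2·889·0.074²).
So c = 2·889·0.074² = 9.7363.

9.736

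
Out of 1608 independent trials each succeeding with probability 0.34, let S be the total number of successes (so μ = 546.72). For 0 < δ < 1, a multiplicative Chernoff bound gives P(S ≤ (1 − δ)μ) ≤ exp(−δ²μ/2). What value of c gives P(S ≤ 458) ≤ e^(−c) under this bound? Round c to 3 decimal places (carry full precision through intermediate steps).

7.199

Write 458 = (1 − δ)μ, so δ = 1 − 458/546.72 = 0.1622769…
Then the exponent is δ²μ/2 = (μ − 458)²/(2μ) = 7.198601.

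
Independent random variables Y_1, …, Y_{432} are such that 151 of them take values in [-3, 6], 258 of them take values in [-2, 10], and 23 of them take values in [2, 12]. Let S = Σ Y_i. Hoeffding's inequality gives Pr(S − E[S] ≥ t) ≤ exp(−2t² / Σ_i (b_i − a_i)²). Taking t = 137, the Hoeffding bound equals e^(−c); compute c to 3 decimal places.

0.726

Σ(b_i − a_i)² = 151·9² + 258·12² + 23·10² = 51683.
c = 2t² / 51683 = 2·137² / 51683 = 0.7263.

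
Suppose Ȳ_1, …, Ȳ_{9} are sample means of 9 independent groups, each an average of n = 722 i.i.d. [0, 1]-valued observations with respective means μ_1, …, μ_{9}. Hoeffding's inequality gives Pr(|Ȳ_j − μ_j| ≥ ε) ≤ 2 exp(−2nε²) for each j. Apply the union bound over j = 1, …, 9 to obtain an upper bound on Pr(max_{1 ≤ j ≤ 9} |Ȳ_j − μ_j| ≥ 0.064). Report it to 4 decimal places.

0.0486

Per-experiment Hoeffding bound: 2·exp(−2·722·0.064²) = 2·exp(−5.91462) = 0.0053993.
Union bound over 9 events: 9·0.0053993 = 0.04859.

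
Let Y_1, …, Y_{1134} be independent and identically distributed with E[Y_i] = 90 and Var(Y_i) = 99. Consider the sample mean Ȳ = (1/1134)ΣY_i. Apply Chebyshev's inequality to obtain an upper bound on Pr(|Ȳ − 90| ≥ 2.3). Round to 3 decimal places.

0.017

Var(Ȳ) = Var(Y_i)/n = 99/1134 = 0.087302.
Chebyshev: Pr(|Ȳ − 90| ≥ 2.3) ≤ Var(Ȳ)/(2.3)² = 99/(1134·2.3²) = 0.0165.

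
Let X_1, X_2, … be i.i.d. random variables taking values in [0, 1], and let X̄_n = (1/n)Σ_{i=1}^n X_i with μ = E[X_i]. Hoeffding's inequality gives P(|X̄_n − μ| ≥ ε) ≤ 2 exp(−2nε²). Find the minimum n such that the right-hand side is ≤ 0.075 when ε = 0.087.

Require 2·exp(−2nε²) ≤ 0.075, i.e. 2nε² ≥ ln(2/0.075) = 3.283414.
So n ≥ 3.283414 / (2·0.087²) = 216.899.
The smallest integer n is 217.

217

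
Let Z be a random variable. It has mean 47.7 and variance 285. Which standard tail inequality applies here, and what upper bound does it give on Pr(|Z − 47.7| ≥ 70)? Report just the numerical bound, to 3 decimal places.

Mean and variance are known, so Chebyshev's inequality applies.
Chebyshev: Pr(|Z − μ| ≥ t) ≤ Var(Z)/t².
Bound = 285 / 4900 = 0.0582.

0.058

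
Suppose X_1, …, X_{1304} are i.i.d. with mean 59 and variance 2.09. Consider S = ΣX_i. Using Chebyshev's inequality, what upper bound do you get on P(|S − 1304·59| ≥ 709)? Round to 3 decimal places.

Var(S) = n·Var(X_i) = 1304·2.09 = 2725.36.
Chebyshev: P(|S − 1304·59| ≥ 709) ≤ Var(S)/709² = 2725.36/502681 = 0.0054.

0.005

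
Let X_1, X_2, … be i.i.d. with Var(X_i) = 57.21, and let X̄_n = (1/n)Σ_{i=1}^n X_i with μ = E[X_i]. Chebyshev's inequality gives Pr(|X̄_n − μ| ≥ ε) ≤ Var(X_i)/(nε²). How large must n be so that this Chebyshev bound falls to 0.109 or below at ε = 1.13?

Require 57.21/(n·1.13²) ≤ 0.109, i.e. n ≥ 57.21/(0.109·1.13²) = 411.044.
The smallest integer n is 412.

412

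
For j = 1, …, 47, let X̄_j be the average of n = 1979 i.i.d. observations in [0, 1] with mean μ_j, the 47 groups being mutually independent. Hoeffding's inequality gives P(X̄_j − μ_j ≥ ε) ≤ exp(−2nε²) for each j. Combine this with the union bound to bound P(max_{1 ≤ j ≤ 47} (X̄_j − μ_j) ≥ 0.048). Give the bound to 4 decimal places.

0.0051

Per-experiment Hoeffding bound: exp(−2·1979·0.048²) = exp(−9.11923) = 0.00010954.
Union bound over 47 events: 47·0.00010954 = 0.00515.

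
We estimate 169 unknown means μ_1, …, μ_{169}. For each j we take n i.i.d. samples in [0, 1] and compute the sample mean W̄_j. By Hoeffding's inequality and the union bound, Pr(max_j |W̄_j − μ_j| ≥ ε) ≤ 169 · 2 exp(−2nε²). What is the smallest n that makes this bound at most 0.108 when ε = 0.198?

103

Need 2·169·exp(−2nε²) ≤ 0.108, i.e. exp(−2nε²) ≤ 0.108/338.
So 2nε² ≥ ln(338/0.108) = 8.048670.
Hence n ≥ 8.048670/(2·0.198²) = 102.651.
The smallest integer n is 103.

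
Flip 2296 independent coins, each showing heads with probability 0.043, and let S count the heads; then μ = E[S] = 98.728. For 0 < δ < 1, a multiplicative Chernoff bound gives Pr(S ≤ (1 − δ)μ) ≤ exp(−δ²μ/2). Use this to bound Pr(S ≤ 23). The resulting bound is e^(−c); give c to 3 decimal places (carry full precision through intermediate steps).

Write 23 = (1 − δ)μ, so δ = 1 − 23/98.728 = 0.7670367…
Then the exponent is δ²μ/2 = (μ − 23)²/(2μ) = 29.043078.

29.043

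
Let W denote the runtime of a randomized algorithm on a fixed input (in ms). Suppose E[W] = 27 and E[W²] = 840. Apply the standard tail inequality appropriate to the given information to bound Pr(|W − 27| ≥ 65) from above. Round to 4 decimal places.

0.0263

The first two moments determine the variance, so Chebyshev's inequality is the sharpest standard bound available.
Var(W) = E[W²] − (E[W])² = 840 − 729 = 111.
Chebyshev's inequality: Pr(|W − μ| ≥ t) ≤ Var(W)/t² = 111/4225 = 0.0263.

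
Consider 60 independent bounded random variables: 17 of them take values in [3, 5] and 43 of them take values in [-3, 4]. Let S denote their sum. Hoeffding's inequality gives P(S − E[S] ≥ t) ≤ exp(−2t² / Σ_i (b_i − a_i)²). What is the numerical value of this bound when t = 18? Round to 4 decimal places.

Σ(b_i − a_i)² = 17·2² + 43·7² = 2175.
Exponent = 2·18² / 2175 = 0.29793.
Bound = exp(−0.29793) = 0.74235.

0.7424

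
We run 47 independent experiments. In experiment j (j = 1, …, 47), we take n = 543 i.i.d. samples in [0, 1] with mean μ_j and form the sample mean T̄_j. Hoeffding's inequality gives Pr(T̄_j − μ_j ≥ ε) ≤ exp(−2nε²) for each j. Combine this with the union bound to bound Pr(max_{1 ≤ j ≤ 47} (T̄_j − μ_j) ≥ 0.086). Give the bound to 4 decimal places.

Per-experiment Hoeffding bound: exp(−2·543·0.086²) = exp(−8.03206) = 0.00032488.
Union bound over 47 events: 47·0.00032488 = 0.01527.

0.0153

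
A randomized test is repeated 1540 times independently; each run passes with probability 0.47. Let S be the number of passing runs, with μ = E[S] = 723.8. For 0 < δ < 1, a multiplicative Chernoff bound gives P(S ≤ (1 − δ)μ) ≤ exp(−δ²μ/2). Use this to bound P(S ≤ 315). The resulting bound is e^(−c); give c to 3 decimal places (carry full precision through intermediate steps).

115.444

Write 315 = (1 − δ)μ, so δ = 1 − 315/723.8 = 0.5647969…
Then the exponent is δ²μ/2 = (μ − 315)²/(2μ) = 115.444487.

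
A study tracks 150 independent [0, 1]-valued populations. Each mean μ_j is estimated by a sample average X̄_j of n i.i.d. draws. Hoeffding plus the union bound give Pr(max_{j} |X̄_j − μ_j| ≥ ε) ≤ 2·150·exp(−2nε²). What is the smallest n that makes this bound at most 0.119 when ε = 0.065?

Need 2·150·exp(−2nε²) ≤ 0.119, i.e. exp(−2nε²) ≤ 0.119/300.
So 2nε² ≥ ln(300/0.119) = 7.832414.
Hence n ≥ 7.832414/(2·0.065²) = 926.913.
The smallest integer n is 927.

927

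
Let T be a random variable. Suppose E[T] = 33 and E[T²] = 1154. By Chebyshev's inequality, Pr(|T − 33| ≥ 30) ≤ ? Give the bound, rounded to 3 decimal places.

Var(T) = E[T²] − (E[T])² = 1154 − 1089 = 65.
Chebyshev's inequality: Pr(|T − μ| ≥ t) ≤ Var(T)/t² = 65/900 = 0.0722.

0.072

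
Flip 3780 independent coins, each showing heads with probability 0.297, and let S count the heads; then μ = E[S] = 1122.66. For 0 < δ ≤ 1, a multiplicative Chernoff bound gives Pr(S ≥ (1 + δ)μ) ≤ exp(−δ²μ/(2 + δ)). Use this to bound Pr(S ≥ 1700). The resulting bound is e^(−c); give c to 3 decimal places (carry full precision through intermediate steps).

118.088

Write 1700 = (1 + δ)μ, so δ = 1700/1122.66 − 1 = 0.5142608…
Then the exponent is δ²μ/(2 + δ) = (1700 − μ)² / (μ·(2 + δ)) = 118.087717.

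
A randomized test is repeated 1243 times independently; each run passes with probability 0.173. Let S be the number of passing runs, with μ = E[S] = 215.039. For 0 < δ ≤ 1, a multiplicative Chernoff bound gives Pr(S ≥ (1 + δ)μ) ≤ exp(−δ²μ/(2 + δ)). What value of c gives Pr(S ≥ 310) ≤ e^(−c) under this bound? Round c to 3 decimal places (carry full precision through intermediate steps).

Write 310 = (1 + δ)μ, so δ = 310/215.039 − 1 = 0.441599…
Then the exponent is δ²μ/(2 + δ) = (310 − μ)² / (μ·(2 + δ)) = 17.175089.

17.175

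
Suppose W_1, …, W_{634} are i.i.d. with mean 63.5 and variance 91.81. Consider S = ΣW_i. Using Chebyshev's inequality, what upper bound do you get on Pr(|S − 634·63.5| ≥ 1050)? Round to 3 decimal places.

Var(S) = n·Var(W_i) = 634·91.81 = 58207.54.
Chebyshev: Pr(|S − 634·63.5| ≥ 1050) ≤ Var(S)/1050² = 58207.54/1102500 = 0.0528.

0.053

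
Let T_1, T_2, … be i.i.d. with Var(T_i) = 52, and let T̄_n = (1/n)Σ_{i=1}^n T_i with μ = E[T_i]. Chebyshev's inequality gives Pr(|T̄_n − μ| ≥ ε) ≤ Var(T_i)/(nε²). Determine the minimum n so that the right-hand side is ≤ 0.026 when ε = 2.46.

Require 52/(n·2.46²) ≤ 0.026, i.e. n ≥ 52/(0.026·2.46²) = 330.491.
The smallest integer n is 331.

331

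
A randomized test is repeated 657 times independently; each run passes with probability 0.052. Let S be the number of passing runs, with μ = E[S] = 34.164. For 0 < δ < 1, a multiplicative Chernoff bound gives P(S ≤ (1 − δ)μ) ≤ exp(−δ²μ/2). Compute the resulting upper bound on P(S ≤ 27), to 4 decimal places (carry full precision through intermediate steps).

Write 27 = (1 − δ)μ, so δ = 1 − 27/34.164 = 0.2096944…
Then the exponent is δ²μ/2 = (μ − 27)²/(2μ) = 0.751125.
Bound = exp(−0.751125) = 0.47184.

0.4718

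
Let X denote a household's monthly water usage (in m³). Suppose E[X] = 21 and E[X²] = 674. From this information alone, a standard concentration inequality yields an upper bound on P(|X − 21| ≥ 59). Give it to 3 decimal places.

The first two moments determine the variance, so Chebyshev's inequality is the sharpest standard bound available.
Var(X) = E[X²] − (E[X])² = 674 − 441 = 233.
Chebyshev's inequality: P(|X − μ| ≥ t) ≤ Var(X)/t² = 233/3481 = 0.0669.

0.067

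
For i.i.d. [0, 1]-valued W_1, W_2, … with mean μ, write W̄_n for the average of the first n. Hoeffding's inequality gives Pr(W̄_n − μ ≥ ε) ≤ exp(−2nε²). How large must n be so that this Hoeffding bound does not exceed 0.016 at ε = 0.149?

94

Require exp(−2nε²) ≤ 0.016, i.e. 2nε² ≥ ln(1/0.016) = 4.135167.
So n ≥ 4.135167 / (2·0.149²) = 93.130.
The smallest integer n is 94.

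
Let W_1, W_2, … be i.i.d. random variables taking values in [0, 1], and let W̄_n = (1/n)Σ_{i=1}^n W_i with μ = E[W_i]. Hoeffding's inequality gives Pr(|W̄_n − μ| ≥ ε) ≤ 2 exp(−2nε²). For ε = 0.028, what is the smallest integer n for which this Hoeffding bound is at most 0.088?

1993

Require 2·exp(−2nε²) ≤ 0.088, i.e. 2nε² ≥ ln(2/0.088) = 3.123566.
So n ≥ 3.123566 / (2·0.028²) = 1992.070.
The smallest integer n is 1993.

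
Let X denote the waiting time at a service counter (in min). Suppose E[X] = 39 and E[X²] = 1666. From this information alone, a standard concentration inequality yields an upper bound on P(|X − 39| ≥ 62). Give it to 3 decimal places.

The first two moments determine the variance, so Chebyshev's inequality is the sharpest standard bound available.
Var(X) = E[X²] − (E[X])² = 1666 − 1521 = 145.
Chebyshev's inequality: P(|X − μ| ≥ t) ≤ Var(X)/t² = 145/3844 = 0.0377.

0.038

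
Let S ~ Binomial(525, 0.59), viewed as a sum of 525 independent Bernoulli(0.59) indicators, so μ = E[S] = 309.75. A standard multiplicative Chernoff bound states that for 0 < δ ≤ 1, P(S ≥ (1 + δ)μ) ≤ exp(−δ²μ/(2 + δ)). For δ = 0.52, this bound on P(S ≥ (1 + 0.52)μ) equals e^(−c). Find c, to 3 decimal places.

c = δ²μ/(2 + δ) = 0.52²·309.75/(2 + 0.52) = 33.2367.

33.237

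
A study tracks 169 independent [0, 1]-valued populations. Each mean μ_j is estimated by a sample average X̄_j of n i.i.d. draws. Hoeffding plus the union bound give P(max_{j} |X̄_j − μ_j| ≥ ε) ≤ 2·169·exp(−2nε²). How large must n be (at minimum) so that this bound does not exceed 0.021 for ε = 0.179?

Need 2·169·exp(−2nε²) ≤ 0.021, i.e. exp(−2nε²) ≤ 0.021/338.
So 2nε² ≥ ln(338/0.021) = 9.686279.
Hence n ≥ 9.686279/(2·0.179²) = 151.154.
The smallest integer n is 152.

152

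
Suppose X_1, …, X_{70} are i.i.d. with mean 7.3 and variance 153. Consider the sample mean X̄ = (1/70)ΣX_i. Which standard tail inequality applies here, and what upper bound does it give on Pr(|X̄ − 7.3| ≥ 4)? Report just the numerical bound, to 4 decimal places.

With mean and variance of each term known, Chebyshev's inequality bounds the deviation of the sum (or sample mean).
Var(X̄) = Var(X_i)/n = 153/70 = 2.1857.
Chebyshev: Pr(|X̄ − 7.3| ≥ 4) ≤ Var(X̄)/(4)² = 153/(70·4²) = 0.1366.

0.1366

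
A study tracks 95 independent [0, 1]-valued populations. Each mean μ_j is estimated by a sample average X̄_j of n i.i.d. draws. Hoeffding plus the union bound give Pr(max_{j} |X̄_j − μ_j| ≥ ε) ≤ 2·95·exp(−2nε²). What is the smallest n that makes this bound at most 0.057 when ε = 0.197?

105

Need 2·95·exp(−2nε²) ≤ 0.057, i.e. exp(−2nε²) ≤ 0.057/190.
So 2nε² ≥ ln(190/0.057) = 8.111728.
Hence n ≥ 8.111728/(2·0.197²) = 104.508.
The smallest integer n is 105.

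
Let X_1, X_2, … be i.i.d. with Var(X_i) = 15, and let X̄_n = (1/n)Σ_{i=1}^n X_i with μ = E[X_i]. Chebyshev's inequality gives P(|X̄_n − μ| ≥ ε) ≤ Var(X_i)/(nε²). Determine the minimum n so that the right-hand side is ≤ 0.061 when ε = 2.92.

29

Require 15/(n·2.92²) ≤ 0.061, i.e. n ≥ 15/(0.061·2.92²) = 28.840.
The smallest integer n is 29.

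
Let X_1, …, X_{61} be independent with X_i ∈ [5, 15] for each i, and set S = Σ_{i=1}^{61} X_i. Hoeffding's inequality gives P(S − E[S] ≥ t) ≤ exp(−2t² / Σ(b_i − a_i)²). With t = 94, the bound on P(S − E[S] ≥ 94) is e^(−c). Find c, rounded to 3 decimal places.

2.897

Σ(b_i − a_i)² = 61·(10)² = 6100.
c = 2t²/6100 = 2·94²/6100 = 2.8970.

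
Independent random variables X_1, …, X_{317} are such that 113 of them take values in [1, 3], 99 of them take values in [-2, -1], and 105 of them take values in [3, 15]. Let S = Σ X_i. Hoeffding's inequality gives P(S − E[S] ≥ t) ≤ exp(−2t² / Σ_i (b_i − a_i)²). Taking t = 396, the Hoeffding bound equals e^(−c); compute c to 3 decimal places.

Σ(b_i − a_i)² = 113·2² + 99·1² + 105·12² = 15671.
c = 2t² / 15671 = 2·396² / 15671 = 20.0135.

20.014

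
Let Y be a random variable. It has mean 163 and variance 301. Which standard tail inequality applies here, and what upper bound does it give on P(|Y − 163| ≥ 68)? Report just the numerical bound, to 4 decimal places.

Mean and variance are known, so Chebyshev's inequality applies.
Chebyshev: P(|Y − μ| ≥ t) ≤ Var(Y)/t².
Bound = 301 / 4624 = 0.0651.

0.0651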